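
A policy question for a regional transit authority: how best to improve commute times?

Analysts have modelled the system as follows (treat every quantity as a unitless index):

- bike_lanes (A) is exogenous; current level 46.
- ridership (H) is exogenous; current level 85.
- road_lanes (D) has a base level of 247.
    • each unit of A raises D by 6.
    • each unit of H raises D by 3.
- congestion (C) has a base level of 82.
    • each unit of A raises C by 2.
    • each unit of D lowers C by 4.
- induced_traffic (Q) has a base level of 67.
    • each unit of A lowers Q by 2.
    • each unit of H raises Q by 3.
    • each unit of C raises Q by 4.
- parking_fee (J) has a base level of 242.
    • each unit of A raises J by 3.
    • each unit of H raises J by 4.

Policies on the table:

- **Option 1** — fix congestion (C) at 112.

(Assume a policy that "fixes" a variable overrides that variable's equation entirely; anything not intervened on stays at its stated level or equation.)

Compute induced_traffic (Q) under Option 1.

Option 1 (C := 112):
  A = 46
  H = 85
  D = 247 + 6·46 + 3·85 = 778
  C = 112
  Q = 67 − 2·46 + 3·85 + 4·112 = 678

678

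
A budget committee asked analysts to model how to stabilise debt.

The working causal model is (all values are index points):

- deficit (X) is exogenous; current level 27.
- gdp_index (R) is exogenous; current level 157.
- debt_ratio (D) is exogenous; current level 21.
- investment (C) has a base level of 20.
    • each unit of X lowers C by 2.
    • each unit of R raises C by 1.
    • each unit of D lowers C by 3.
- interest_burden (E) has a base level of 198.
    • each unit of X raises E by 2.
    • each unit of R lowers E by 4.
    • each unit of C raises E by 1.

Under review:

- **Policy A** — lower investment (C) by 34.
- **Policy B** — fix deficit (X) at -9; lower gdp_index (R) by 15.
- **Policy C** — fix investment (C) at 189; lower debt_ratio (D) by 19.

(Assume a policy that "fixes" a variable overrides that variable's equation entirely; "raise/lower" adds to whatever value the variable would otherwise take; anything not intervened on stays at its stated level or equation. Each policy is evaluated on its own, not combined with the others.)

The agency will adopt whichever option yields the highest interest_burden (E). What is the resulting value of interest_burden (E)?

-187

Policy A (C − 34):
  X = 27
  R = 157
  D = 21
  C = 20 − 2·27 + 157 − 3·21 (−34 from intervention) = 26
  E = 198 + 2·27 − 4·157 + 26 = -350
Policy B (X := -9, R − 15):
  X = -9
  R = 157 − 15 = 142
  D = 21
  C = 20 − 2·(-9) + 142 − 3·21 = 117
  E = 198 + 2·(-9) − 4·142 + 117 = -271
Policy C (C := 189, D − 19):
  X = 27
  R = 157
  D = 21 − 19 = 2
  C = 189
  E = 198 + 2·27 − 4·157 + 189 = -187
Comparing — Policy A: E=-350, Policy B: E=-271, Policy C: E=-187. Highest is -187 (Policy C).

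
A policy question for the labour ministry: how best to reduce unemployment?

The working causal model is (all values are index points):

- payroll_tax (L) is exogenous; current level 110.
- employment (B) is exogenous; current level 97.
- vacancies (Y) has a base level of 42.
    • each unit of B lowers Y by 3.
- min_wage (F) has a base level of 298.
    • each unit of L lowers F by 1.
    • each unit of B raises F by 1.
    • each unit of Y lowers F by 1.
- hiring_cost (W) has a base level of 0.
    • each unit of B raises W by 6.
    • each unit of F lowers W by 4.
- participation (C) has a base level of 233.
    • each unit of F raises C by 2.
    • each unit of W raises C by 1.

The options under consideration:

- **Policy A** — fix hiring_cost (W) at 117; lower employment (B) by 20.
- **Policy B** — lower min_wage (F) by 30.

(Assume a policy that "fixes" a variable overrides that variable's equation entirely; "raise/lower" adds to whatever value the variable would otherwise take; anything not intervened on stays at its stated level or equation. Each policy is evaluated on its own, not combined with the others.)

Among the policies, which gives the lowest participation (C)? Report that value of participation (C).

-193

Policy A (W := 117, B − 20):
  L = 110
  B = 97 − 20 = 77
  Y = 42 − 3·77 = -189
  F = 298 − 110 + 77 − (-189) = 454
  W = 117
  C = 233 + 2·454 + 117 = 1258
Policy B (F − 30):
  L = 110
  B = 97
  Y = 42 − 3·97 = -249
  F = 298 − 110 + 97 − (-249) (−30 from intervention) = 504
  W = 0 + 6·97 − 4·504 = -1434
  C = 233 + 2·504 + (-1434) = -193
Comparing — Policy A: C=1258, Policy B: C=-193. Lowest is -193 (Policy B).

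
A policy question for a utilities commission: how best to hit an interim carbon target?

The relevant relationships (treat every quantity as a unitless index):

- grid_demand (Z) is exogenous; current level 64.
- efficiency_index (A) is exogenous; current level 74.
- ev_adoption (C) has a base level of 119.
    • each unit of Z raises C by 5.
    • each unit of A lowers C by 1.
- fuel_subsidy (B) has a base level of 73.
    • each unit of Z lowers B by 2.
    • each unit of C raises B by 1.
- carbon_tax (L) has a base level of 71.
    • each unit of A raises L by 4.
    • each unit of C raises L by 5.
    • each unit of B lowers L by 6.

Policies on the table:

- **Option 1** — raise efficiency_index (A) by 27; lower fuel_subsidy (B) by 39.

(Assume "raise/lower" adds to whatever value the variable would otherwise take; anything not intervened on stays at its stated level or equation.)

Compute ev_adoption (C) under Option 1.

338

Option 1 (A + 27, B − 39):
  Z = 64
  A = 74 + 27 = 101
  C = 119 + 5·64 − 101 = 338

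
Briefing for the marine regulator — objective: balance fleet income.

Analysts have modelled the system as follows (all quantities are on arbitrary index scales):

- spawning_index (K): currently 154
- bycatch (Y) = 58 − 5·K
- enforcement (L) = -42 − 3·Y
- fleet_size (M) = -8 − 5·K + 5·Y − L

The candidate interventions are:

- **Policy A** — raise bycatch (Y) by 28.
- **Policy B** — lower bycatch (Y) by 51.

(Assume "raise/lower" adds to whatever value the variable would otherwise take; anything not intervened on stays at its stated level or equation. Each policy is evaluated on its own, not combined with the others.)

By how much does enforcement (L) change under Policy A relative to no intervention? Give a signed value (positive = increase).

Baseline:
  K = 154
  Y = 58 − 5·154 = -712
  L = -42 − 3·(-712) = 2094
Policy A (Y + 28):
  K = 154
  Y = 58 − 5·154 (+28 from intervention) = -684
  L = -42 − 3·(-684) = 2010
Change in L: 2010 − 2094 = -84

-84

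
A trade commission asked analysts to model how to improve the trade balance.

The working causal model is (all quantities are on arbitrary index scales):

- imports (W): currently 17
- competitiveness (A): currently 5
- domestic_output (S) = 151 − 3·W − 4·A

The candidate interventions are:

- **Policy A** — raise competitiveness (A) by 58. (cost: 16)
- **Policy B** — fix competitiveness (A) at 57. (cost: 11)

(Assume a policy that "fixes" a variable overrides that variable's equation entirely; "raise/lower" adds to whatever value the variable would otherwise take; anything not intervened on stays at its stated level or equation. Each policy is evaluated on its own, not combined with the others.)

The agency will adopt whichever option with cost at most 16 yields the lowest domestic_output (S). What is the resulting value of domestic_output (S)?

-152

Policy A (A + 58):
  W = 17
  A = 5 + 58 = 63
  S = 151 − 3·17 − 4·63 = -152
Policy B (A := 57):
  W = 17
  A = 57
  S = 151 − 3·17 − 4·57 = -128
Comparing — Policy A: S=-152, Policy B: S=-128. Lowest is -152 (Policy A).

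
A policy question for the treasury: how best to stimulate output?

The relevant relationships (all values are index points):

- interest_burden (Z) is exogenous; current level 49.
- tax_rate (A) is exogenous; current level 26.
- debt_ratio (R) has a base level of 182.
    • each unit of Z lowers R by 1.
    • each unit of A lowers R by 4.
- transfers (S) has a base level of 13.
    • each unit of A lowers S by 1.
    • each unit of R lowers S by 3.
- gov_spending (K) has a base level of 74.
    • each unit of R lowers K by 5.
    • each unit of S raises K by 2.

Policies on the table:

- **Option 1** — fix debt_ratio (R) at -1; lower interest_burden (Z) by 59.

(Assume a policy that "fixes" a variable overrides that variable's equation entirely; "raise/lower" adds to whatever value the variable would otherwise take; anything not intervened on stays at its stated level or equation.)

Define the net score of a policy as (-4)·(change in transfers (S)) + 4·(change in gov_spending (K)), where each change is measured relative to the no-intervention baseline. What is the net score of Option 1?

Baseline:
  Z = 49
  A = 26
  R = 182 − 49 − 4·26 = 29
  S = 13 − 26 − 3·29 = -100
  K = 74 − 5·29 + 2·(-100) = -271
Option 1 (R := -1, Z − 59):
  Z = 49 − 59 = -10
  A = 26
  R = -1
  S = 13 − 26 − 3·(-1) = -10
  K = 74 − 5·(-1) + 2·(-10) = 59
ΔS = -10 − (-100) = 90; ΔK = 59 − (-271) = 330
Score = (-4)·90 + 4·330 = 960

960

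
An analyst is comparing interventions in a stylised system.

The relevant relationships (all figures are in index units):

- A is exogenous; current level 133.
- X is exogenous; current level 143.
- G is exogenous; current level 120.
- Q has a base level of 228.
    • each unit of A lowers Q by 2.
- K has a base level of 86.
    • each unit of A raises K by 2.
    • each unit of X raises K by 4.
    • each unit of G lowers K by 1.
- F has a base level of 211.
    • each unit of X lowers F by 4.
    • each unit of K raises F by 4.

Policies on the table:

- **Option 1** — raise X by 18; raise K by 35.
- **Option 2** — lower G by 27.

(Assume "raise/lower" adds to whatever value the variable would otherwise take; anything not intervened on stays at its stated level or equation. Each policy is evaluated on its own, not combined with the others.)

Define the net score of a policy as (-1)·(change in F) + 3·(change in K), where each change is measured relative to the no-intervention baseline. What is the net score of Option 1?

Baseline:
  A = 133
  X = 143
  G = 120
  K = 86 + 2·133 + 4·143 − 120 = 804
  F = 211 − 4·143 + 4·804 = 2855
Option 1 (X + 18, K + 35):
  A = 133
  X = 143 + 18 = 161
  G = 120
  K = 86 + 2·133 + 4·161 − 120 (+35 from intervention) = 911
  F = 211 − 4·161 + 4·911 = 3211
ΔF = 3211 − 2855 = 356; ΔK = 911 − 804 = 107
Score = (-1)·356 + 3·107 = -35

-35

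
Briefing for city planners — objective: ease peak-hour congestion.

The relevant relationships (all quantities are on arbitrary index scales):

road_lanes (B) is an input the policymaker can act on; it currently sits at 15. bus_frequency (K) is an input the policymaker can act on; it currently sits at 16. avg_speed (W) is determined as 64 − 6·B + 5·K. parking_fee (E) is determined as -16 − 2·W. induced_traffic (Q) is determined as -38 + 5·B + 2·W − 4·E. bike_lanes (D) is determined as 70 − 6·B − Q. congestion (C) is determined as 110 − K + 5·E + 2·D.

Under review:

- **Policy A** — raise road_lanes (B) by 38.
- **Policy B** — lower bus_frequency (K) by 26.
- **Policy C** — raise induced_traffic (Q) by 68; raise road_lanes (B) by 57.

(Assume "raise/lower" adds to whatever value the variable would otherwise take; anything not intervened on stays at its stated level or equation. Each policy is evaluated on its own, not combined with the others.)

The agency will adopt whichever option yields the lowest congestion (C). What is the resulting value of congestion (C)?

Policy A (B + 38):
  B = 15 + 38 = 53
  K = 16
  W = 64 − 6·53 + 5·16 = -174
  E = -16 − 2·(-174) = 332
  Q = -38 + 5·53 + 2·(-174) − 4·332 = -1449
  D = 70 − 6·53 − (-1449) = 1201
  C = 110 − 16 + 5·332 + 2·1201 = 4156
Policy B (K − 26):
  B = 15
  K = 16 − 26 = -10
  W = 64 − 6·15 + 5·(-10) = -76
  E = -16 − 2·(-76) = 136
  Q = -38 + 5·15 + 2·(-76) − 4·136 = -659
  D = 70 − 6·15 − (-659) = 639
  C = 110 − (-10) + 5·136 + 2·639 = 2078
Policy C (Q + 68, B + 57):
  B = 15 + 57 = 72
  K = 16
  W = 64 − 6·72 + 5·16 = -288
  E = -16 − 2·(-288) = 560
  Q = -38 + 5·72 + 2·(-288) − 4·560 (+68 from intervention) = -2426
  D = 70 − 6·72 − (-2426) = 2064
  C = 110 − 16 + 5·560 + 2·2064 = 7022
Comparing — Policy A: C=4156, Policy B: C=2078, Policy C: C=7022. Lowest is 2078 (Policy B).

2078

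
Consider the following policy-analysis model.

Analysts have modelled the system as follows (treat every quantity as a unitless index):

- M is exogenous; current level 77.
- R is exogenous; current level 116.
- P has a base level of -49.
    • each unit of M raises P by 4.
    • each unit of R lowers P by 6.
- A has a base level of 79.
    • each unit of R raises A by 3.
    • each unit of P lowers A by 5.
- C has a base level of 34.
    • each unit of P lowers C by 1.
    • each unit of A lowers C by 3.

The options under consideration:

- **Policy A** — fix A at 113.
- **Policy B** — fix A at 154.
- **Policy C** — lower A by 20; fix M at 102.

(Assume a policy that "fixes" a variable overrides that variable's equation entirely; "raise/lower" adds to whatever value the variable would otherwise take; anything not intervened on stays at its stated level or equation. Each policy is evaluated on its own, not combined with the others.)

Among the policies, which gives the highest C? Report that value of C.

Policy A (A := 113):
  M = 77
  R = 116
  P = -49 + 4·77 − 6·116 = -437
  A = 113
  C = 34 − (-437) − 3·113 = 132
Policy B (A := 154):
  M = 77
  R = 116
  P = -49 + 4·77 − 6·116 = -437
  A = 154
  C = 34 − (-437) − 3·154 = 9
Policy C (A − 20, M := 102):
  M = 102
  R = 116
  P = -49 + 4·102 − 6·116 = -337
  A = 79 + 3·116 − 5·(-337) (−20 from intervention) = 2092
  C = 34 − (-337) − 3·2092 = -5905
Comparing — Policy A: C=132, Policy B: C=9, Policy C: C=-5905. Highest is 132 (Policy A).

132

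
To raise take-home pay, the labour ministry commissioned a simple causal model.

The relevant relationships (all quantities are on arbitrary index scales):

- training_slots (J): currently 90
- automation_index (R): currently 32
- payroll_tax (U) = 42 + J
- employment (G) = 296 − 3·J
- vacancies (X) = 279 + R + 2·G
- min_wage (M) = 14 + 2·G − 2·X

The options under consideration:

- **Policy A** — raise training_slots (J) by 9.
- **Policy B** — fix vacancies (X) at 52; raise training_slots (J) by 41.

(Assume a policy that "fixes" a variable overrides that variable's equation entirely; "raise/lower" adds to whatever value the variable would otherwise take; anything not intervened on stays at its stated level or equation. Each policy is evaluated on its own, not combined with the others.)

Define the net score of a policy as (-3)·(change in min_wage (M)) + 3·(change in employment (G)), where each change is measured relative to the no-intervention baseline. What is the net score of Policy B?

Baseline:
  J = 90
  R = 32
  G = 296 − 3·90 = 26
  X = 279 + 32 + 2·26 = 363
  M = 14 + 2·26 − 2·363 = -660
Policy B (X := 52, J + 41):
  J = 90 + 41 = 131
  R = 32
  G = 296 − 3·131 = -97
  X = 52
  M = 14 + 2·(-97) − 2·52 = -284
ΔM = -284 − (-660) = 376; ΔG = -97 − 26 = -123
Score = (-3)·376 + 3·(-123) = -1497

-1497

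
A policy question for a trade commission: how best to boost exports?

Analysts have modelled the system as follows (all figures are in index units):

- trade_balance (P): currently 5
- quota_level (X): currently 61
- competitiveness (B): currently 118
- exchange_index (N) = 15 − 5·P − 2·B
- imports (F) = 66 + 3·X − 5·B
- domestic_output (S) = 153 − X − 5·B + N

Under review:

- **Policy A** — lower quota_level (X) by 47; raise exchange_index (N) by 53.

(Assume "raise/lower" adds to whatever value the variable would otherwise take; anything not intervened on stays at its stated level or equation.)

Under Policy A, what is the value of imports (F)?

Policy A (X − 47, N + 53):
  X = 61 − 47 = 14
  B = 118
  F = 66 + 3·14 − 5·118 = -482

-482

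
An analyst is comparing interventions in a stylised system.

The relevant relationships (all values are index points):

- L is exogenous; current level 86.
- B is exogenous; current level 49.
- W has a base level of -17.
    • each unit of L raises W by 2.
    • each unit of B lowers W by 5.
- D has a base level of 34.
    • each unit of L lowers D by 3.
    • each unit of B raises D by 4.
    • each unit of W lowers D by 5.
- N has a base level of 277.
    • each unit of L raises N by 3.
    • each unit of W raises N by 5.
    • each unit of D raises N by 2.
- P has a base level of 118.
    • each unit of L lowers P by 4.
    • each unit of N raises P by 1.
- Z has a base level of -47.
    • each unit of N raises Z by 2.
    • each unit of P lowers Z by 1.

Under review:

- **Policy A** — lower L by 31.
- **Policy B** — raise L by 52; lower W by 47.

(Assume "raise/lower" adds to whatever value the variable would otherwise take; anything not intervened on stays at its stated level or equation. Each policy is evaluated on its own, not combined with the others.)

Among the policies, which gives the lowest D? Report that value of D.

-19

Policy A (L − 31):
  L = 86 − 31 = 55
  B = 49
  W = -17 + 2·55 − 5·49 = -152
  D = 34 − 3·55 + 4·49 − 5·(-152) = 825
Policy B (L + 52, W − 47):
  L = 86 + 52 = 138
  B = 49
  W = -17 + 2·138 − 5·49 (−47 from intervention) = -33
  D = 34 − 3·138 + 4·49 − 5·(-33) = -19
Comparing — Policy A: D=825, Policy B: D=-19. Lowest is -19 (Policy B).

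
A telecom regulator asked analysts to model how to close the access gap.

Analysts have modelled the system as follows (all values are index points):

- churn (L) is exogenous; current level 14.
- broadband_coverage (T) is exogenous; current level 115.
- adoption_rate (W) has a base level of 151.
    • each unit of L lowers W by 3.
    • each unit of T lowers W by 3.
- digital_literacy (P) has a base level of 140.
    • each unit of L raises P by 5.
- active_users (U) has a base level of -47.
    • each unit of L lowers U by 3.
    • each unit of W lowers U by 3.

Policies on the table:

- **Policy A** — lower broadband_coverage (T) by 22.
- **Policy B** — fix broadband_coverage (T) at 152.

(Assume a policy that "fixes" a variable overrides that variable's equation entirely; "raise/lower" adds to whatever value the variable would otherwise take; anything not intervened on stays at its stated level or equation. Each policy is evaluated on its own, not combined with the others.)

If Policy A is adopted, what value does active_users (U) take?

421

Policy A (T − 22):
  L = 14
  T = 115 − 22 = 93
  W = 151 − 3·14 − 3·93 = -170
  U = -47 − 3·14 − 3·(-170) = 421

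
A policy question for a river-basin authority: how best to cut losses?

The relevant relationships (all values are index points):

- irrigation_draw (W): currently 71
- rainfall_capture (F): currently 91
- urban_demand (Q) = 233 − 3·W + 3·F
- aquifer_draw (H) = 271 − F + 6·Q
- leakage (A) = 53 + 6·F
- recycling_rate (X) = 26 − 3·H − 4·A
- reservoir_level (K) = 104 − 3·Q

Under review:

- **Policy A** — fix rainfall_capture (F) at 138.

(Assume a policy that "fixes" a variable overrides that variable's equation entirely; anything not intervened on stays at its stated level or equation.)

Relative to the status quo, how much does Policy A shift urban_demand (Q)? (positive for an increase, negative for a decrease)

Baseline:
  W = 71
  F = 91
  Q = 233 − 3·71 + 3·91 = 293
Policy A (F := 138):
  W = 71
  F = 138
  Q = 233 − 3·71 + 3·138 = 434
Change in Q: 434 − 293 = 141

141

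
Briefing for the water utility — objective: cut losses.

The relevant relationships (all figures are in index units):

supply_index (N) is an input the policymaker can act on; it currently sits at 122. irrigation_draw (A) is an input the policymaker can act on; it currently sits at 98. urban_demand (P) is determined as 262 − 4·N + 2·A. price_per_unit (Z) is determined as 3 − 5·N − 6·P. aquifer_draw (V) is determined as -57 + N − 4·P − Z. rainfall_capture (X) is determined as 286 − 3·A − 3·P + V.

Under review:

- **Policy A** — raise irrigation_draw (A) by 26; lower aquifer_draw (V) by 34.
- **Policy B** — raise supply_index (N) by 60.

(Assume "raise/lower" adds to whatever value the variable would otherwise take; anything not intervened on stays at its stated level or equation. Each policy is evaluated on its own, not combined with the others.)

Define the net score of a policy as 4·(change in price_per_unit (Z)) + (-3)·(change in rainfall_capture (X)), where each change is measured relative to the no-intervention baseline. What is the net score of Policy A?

-756

Baseline:
  N = 122
  A = 98
  P = 262 − 4·122 + 2·98 = -30
  Z = 3 − 5·122 − 6·(-30) = -427
  V = -57 + 122 − 4·(-30) − (-427) = 612
  X = 286 − 3·98 − 3·(-30) + 612 = 694
Policy A (A + 26, V − 34):
  N = 122
  A = 98 + 26 = 124
  P = 262 − 4·122 + 2·124 = 22
  Z = 3 − 5·122 − 6·22 = -739
  V = -57 + 122 − 4·22 − (-739) (−34 from intervention) = 682
  X = 286 − 3·124 − 3·22 + 682 = 530
ΔZ = -739 − (-427) = -312; ΔX = 530 − 694 = -164
Score = 4·(-312) + (-3)·(-164) = -756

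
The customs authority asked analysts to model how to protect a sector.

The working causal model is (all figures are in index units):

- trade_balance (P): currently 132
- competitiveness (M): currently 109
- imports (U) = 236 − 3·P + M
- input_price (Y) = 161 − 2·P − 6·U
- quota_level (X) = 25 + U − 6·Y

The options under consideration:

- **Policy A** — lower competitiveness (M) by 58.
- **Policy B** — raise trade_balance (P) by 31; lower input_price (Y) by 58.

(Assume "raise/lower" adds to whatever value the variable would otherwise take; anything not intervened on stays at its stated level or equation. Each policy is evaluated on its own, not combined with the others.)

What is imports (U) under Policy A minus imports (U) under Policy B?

Policy A (M − 58):
  P = 132
  M = 109 − 58 = 51
  U = 236 − 3·132 + 51 = -109
Policy B (P + 31, Y − 58):
  P = 132 + 31 = 163
  M = 109
  U = 236 − 3·163 + 109 = -144
U: -109 − (-144) = 35

35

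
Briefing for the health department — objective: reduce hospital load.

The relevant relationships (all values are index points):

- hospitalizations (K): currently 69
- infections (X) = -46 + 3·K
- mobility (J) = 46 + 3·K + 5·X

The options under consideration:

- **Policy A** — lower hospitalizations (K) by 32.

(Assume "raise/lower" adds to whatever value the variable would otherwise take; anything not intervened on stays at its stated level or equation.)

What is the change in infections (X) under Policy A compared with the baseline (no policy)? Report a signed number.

-96

Baseline:
  K = 69
  X = -46 + 3·69 = 161
Policy A (K − 32):
  K = 69 − 32 = 37
  X = -46 + 3·37 = 65
Change in X: 65 − 161 = -96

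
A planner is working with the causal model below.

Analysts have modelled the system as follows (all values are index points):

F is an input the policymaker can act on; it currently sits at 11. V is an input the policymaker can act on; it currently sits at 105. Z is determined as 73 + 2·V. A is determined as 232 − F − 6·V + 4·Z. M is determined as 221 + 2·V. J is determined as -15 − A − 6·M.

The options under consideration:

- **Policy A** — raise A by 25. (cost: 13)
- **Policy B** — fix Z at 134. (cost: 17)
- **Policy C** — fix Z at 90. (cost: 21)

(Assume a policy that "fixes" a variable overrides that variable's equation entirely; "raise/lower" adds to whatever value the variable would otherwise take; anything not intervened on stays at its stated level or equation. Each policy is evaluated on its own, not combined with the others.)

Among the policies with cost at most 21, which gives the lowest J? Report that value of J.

Policy A (A + 25):
  F = 11
  V = 105
  Z = 73 + 2·105 = 283
  A = 232 − 11 − 6·105 + 4·283 (+25 from intervention) = 748
  M = 221 + 2·105 = 431
  J = -15 − 748 − 6·431 = -3349
Policy B (Z := 134):
  F = 11
  V = 105
  Z = 134
  A = 232 − 11 − 6·105 + 4·134 = 127
  M = 221 + 2·105 = 431
  J = -15 − 127 − 6·431 = -2728
Policy C (Z := 90):
  F = 11
  V = 105
  Z = 90
  A = 232 − 11 − 6·105 + 4·90 = -49
  M = 221 + 2·105 = 431
  J = -15 − (-49) − 6·431 = -2552
Comparing — Policy A: J=-3349, Policy B: J=-2728, Policy C: J=-2552. Lowest is -3349 (Policy A).

-3349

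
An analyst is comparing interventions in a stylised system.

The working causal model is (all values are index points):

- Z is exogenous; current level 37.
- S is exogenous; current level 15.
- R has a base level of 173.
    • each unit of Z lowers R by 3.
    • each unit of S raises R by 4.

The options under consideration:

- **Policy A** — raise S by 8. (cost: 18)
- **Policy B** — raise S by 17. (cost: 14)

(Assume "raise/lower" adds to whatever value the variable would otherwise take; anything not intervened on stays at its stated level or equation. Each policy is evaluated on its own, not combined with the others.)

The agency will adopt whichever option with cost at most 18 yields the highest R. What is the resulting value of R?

190

Policy A (S + 8):
  Z = 37
  S = 15 + 8 = 23
  R = 173 − 3·37 + 4·23 = 154
Policy B (S + 17):
  Z = 37
  S = 15 + 17 = 32
  R = 173 − 3·37 + 4·32 = 190
Comparing — Policy A: R=154, Policy B: R=190. Highest is 190 (Policy B).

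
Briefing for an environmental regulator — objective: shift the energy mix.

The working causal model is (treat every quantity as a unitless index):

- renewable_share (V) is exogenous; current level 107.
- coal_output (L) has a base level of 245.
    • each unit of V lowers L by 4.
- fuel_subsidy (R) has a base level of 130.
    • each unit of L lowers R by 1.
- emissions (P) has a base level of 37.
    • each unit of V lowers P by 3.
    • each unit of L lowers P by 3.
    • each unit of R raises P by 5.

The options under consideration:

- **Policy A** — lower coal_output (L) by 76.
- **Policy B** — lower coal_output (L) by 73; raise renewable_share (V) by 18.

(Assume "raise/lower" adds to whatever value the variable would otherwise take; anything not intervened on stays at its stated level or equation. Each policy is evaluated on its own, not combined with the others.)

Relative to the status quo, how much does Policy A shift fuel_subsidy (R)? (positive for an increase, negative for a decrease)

76

Baseline:
  V = 107
  L = 245 − 4·107 = -183
  R = 130 − (-183) = 313
Policy A (L − 76):
  V = 107
  L = 245 − 4·107 (−76 from intervention) = -259
  R = 130 − (-259) = 389
Change in R: 389 − 313 = 76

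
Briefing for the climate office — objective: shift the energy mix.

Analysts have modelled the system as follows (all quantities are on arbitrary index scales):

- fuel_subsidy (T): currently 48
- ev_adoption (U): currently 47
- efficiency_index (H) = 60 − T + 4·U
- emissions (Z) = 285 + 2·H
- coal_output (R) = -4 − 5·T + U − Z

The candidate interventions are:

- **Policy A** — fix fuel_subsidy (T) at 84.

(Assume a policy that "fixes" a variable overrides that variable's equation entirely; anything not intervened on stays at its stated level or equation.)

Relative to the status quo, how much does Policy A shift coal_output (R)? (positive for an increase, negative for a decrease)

-108

Baseline:
  T = 48
  U = 47
  H = 60 − 48 + 4·47 = 200
  Z = 285 + 2·200 = 685
  R = -4 − 5·48 + 47 − 685 = -882
Policy A (T := 84):
  T = 84
  U = 47
  H = 60 − 84 + 4·47 = 164
  Z = 285 + 2·164 = 613
  R = -4 − 5·84 + 47 − 613 = -990
Change in R: -990 − (-882) = -108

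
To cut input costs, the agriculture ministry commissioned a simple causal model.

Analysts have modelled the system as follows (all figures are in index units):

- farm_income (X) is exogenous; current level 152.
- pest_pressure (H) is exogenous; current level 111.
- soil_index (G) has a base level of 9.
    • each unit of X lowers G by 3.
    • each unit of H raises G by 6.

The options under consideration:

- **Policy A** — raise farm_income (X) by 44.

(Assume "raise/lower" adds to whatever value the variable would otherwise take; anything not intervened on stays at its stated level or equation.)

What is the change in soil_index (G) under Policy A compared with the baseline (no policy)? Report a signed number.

Baseline:
  X = 152
  H = 111
  G = 9 − 3·152 + 6·111 = 219
Policy A (X + 44):
  X = 152 + 44 = 196
  H = 111
  G = 9 − 3·196 + 6·111 = 87
Change in G: 87 − 219 = -132

-132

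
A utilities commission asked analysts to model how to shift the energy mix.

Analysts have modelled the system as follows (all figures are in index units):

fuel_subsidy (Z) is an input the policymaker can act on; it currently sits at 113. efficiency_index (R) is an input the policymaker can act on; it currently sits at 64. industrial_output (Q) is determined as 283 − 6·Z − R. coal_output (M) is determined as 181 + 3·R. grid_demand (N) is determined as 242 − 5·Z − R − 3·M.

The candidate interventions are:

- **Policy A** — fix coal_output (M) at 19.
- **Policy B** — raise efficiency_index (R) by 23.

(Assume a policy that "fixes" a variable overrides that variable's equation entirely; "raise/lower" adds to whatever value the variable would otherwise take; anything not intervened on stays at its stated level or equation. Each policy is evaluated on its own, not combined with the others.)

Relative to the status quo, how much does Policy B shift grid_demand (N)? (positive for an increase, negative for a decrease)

Baseline:
  Z = 113
  R = 64
  M = 181 + 3·64 = 373
  N = 242 − 5·113 − 64 − 3·373 = -1506
Policy B (R + 23):
  Z = 113
  R = 64 + 23 = 87
  M = 181 + 3·87 = 442
  N = 242 − 5·113 − 87 − 3·442 = -1736
Change in N: -1736 − (-1506) = -230

-230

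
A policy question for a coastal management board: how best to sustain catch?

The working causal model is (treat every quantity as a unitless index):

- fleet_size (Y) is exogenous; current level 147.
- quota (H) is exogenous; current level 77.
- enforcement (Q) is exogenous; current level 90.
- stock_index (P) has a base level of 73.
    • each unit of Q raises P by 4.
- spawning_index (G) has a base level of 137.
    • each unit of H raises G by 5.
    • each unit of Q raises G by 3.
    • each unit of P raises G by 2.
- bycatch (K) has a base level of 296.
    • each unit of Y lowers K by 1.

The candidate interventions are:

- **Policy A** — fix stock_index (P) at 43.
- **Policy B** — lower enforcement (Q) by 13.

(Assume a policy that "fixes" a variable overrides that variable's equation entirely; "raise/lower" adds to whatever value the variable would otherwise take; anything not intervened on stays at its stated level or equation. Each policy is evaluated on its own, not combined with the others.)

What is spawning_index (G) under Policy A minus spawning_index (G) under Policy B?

-637

Policy A (P := 43):
  H = 77
  Q = 90
  P = 43
  G = 137 + 5·77 + 3·90 + 2·43 = 878
Policy B (Q − 13):
  H = 77
  Q = 90 − 13 = 77
  P = 73 + 4·77 = 381
  G = 137 + 5·77 + 3·77 + 2·381 = 1515
G: 878 − 1515 = -637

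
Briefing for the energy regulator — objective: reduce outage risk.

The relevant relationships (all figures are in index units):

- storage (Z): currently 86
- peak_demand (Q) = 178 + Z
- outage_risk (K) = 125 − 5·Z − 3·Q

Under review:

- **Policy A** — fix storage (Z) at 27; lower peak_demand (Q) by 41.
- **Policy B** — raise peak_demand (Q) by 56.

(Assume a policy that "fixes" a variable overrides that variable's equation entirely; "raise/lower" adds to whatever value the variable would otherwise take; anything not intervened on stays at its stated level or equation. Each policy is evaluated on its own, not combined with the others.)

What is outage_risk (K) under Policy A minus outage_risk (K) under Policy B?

763

Policy A (Z := 27, Q − 41):
  Z = 27
  Q = 178 + 27 (−41 from intervention) = 164
  K = 125 − 5·27 − 3·164 = -502
Policy B (Q + 56):
  Z = 86
  Q = 178 + 86 (+56 from intervention) = 320
  K = 125 − 5·86 − 3·320 = -1265
K: -502 − (-1265) = 763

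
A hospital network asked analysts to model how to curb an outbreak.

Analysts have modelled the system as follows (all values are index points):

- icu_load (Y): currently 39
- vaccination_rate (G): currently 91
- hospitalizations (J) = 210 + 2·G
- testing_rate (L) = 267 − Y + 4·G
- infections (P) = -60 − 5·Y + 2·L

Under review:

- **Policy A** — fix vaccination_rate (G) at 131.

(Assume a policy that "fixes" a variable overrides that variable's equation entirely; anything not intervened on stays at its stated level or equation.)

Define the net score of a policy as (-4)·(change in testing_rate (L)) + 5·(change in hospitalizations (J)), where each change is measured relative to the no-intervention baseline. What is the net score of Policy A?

-240

Baseline:
  Y = 39
  G = 91
  J = 210 + 2·91 = 392
  L = 267 − 39 + 4·91 = 592
Policy A (G := 131):
  Y = 39
  G = 131
  J = 210 + 2·131 = 472
  L = 267 − 39 + 4·131 = 752
ΔL = 752 − 592 = 160; ΔJ = 472 − 392 = 80
Score = (-4)·160 + 5·80 = -240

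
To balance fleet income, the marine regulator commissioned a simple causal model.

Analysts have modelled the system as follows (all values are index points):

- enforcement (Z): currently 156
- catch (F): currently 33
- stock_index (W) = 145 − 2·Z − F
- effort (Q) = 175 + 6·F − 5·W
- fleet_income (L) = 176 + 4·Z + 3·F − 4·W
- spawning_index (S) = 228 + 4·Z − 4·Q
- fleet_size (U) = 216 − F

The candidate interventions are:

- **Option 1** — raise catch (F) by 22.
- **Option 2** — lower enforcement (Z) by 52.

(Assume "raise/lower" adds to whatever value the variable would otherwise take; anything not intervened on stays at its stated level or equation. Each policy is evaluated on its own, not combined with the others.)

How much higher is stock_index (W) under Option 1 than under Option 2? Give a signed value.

-126

Option 1 (F + 22):
  Z = 156
  F = 33 + 22 = 55
  W = 145 − 2·156 − 55 = -222
Option 2 (Z − 52):
  Z = 156 − 52 = 104
  F = 33
  W = 145 − 2·104 − 33 = -96
W: -222 − (-96) = -126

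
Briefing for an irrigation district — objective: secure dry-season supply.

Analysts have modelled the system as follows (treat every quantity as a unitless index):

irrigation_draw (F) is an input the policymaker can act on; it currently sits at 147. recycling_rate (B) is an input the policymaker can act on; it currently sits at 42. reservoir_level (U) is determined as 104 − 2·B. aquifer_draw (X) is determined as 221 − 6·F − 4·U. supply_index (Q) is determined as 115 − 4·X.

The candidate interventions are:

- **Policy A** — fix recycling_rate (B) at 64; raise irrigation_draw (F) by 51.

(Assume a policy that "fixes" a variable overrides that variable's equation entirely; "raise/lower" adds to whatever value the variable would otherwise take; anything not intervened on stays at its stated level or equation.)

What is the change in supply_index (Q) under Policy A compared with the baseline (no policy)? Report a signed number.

520

Baseline:
  F = 147
  B = 42
  U = 104 − 2·42 = 20
  X = 221 − 6·147 − 4·20 = -741
  Q = 115 − 4·(-741) = 3079
Policy A (B := 64, F + 51):
  F = 147 + 51 = 198
  B = 64
  U = 104 − 2·64 = -24
  X = 221 − 6·198 − 4·(-24) = -871
  Q = 115 − 4·(-871) = 3599
Change in Q: 3599 − 3079 = 520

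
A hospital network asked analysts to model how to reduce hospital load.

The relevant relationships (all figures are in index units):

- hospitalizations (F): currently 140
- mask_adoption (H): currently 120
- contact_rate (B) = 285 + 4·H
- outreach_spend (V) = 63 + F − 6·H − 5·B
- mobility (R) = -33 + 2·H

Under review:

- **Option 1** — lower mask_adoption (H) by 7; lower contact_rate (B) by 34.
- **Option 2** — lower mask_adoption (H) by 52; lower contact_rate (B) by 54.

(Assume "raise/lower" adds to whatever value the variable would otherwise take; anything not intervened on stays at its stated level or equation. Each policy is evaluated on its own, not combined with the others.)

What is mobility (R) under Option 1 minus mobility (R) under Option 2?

Option 1 (H − 7, B − 34):
  H = 120 − 7 = 113
  R = -33 + 2·113 = 193
Option 2 (H − 52, B − 54):
  H = 120 − 52 = 68
  R = -33 + 2·68 = 103
R: 193 − 103 = 90

90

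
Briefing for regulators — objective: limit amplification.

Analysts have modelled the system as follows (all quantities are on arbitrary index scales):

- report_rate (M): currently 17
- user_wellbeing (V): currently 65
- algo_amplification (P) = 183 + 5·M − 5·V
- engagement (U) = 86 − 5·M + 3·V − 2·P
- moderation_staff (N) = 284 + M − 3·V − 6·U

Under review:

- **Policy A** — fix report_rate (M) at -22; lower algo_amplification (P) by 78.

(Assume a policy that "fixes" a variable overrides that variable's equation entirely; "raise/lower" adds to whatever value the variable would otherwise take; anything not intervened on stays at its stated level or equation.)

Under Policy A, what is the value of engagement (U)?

1051

Policy A (M := -22, P − 78):
  M = -22
  V = 65
  P = 183 + 5·(-22) − 5·65 (−78 from intervention) = -330
  U = 86 − 5·(-22) + 3·65 − 2·(-330) = 1051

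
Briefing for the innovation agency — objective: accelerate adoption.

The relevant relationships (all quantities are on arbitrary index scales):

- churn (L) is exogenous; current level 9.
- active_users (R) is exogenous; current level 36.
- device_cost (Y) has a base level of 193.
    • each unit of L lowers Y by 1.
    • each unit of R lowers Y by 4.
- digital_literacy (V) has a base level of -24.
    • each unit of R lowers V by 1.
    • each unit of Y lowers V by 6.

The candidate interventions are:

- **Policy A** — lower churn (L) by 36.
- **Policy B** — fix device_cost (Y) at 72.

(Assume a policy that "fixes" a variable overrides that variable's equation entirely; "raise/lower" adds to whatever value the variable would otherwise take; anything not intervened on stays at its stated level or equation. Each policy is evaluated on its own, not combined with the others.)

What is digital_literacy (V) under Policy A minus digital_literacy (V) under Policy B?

Policy A (L − 36):
  L = 9 − 36 = -27
  R = 36
  Y = 193 − (-27) − 4·36 = 76
  V = -24 − 36 − 6·76 = -516
Policy B (Y := 72):
  L = 9
  R = 36
  Y = 72
  V = -24 − 36 − 6·72 = -492
V: -516 − (-492) = -24

-24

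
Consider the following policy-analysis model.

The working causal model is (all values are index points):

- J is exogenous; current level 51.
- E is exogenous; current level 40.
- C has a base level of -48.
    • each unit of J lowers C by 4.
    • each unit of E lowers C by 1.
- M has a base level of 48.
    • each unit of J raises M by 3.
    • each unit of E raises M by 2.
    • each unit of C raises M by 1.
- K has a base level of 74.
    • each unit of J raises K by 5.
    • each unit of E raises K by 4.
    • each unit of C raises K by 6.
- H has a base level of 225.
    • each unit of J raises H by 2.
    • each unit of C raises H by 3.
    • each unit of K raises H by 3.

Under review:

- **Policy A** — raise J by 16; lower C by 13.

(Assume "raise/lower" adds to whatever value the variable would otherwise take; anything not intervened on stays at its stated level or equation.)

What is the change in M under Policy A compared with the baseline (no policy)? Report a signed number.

-29

Baseline:
  J = 51
  E = 40
  C = -48 − 4·51 − 40 = -292
  M = 48 + 3·51 + 2·40 + (-292) = -11
Policy A (J + 16, C − 13):
  J = 51 + 16 = 67
  E = 40
  C = -48 − 4·67 − 40 (−13 from intervention) = -369
  M = 48 + 3·67 + 2·40 + (-369) = -40
Change in M: -40 − (-11) = -29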